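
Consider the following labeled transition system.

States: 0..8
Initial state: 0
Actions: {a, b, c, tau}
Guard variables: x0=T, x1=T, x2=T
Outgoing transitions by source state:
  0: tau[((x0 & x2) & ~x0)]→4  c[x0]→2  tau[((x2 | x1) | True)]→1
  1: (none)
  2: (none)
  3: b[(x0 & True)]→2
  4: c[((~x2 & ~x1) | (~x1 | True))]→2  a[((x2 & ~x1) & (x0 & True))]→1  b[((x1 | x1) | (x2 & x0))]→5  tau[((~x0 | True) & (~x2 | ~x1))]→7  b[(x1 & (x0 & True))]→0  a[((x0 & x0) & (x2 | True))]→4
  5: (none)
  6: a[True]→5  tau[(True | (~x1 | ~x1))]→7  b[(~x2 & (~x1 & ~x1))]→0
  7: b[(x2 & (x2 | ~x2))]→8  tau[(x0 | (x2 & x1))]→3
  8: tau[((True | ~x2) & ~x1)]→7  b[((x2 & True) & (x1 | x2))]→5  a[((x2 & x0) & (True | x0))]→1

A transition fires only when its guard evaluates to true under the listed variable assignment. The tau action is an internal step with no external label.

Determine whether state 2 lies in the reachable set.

Answer: REACHABLE

Working:
13 transition(s) survive guard evaluation.
depth 0: {0}
depth 1: {1,2}  now seen {0,1,2}
Reach set: {0,1,2}
Path to 2: c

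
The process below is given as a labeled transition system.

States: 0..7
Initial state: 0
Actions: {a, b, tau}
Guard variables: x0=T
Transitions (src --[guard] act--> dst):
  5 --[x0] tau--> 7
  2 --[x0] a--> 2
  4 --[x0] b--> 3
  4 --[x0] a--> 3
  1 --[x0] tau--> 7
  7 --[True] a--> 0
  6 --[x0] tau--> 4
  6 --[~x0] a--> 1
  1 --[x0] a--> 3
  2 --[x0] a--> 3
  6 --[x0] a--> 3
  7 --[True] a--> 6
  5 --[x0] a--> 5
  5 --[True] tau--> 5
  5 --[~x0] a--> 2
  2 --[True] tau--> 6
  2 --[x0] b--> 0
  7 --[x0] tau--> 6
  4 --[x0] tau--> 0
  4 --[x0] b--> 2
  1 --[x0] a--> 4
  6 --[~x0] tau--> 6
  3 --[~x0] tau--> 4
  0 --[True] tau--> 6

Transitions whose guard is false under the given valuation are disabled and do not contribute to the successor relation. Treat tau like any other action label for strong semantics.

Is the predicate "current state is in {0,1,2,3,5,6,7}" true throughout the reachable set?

Safe = {0,1,2,3,5,6,7}
R = {0,2,3,4,6}
  0: safe
  2: safe
  3: safe
  4: ✗ unsafe
  6: safe
reach 4 via tau·tau — violates

Answer: INVARIANT VIOLATED at state 4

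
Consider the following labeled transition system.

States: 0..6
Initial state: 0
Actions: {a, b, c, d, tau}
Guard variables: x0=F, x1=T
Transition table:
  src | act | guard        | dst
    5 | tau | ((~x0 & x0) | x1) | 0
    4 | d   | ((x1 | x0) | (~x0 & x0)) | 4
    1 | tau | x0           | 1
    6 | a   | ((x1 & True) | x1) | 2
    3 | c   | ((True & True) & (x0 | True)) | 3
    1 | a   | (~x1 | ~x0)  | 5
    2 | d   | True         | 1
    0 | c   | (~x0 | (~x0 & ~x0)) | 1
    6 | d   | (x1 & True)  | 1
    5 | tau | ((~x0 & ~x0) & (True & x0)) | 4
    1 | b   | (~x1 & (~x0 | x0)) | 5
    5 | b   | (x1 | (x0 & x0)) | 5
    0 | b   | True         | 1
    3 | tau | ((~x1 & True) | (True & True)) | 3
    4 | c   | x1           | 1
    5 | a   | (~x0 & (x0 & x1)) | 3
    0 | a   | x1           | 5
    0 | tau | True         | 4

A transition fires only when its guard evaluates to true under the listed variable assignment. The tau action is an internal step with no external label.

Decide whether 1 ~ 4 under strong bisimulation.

Answer: NOT BISIMILAR

Working:
Refine partition for ~:
  π0 = {{0,1,2,3,4,5,6}}
  π1 = {{0},{1},{2},{3},{4},{5},{6}}
stable after 2 split(s): 7 block(s)
1∈{1}, 4∈{4}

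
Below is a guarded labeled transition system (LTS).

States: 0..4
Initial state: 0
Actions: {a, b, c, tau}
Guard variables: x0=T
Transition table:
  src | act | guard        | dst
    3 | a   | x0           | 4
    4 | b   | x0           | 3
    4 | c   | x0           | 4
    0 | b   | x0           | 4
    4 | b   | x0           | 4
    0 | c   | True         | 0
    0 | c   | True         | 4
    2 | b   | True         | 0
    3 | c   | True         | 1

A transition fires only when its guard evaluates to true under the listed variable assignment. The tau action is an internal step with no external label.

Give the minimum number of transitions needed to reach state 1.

Answer: 3

Working:
Layered search for 1:
  L0 = {0}
  L1 = {4}
  L2 = {3}
  L3 = {1}
depth(1)=3, e.g. b·b·c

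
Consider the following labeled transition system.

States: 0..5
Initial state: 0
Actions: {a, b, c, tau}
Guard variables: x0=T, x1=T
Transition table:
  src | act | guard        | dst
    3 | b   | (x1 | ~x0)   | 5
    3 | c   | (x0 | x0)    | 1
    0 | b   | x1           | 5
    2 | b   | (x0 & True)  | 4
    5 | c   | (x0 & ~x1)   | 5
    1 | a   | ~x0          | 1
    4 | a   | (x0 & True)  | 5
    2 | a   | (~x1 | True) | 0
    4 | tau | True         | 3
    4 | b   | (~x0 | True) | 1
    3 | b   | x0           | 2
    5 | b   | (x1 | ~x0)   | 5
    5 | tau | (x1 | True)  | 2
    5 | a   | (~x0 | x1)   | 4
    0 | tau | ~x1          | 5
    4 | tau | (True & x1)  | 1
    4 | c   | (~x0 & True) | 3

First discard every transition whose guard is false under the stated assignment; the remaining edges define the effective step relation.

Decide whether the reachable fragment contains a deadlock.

Answer: DEADLOCK at state 1

Trace:
Reachable = {0,1,2,3,4,5}
  0: b→5  [1 out]
  1: ∅  [no exit]
  2: a→0  b→4  [2 out]
  3: b→2  b→5  c→1  [3 out]
  4: a→5  b→1  tau→1  tau→3  [4 out]
  5: a→4  b→5  tau→2  [3 out]
trace reaching 1: b·a·tau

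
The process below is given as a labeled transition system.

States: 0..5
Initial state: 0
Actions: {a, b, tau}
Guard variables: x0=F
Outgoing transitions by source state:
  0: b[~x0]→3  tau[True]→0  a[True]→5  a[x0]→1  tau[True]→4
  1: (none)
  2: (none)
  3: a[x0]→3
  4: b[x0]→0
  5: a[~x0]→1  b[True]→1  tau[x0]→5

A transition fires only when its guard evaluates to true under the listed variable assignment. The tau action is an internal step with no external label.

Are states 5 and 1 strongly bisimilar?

Answer: NOT BISIMILAR

Trace:
Compute ~ classes (split until stable):
  round 0: {{0,1,2,3,4,5}}
  round 1: {{0},{1,2,3,4},{5}}
3 equivalence class(es) (converged in 2)
class of 5: {5}; class of 1: {1,2,3,4}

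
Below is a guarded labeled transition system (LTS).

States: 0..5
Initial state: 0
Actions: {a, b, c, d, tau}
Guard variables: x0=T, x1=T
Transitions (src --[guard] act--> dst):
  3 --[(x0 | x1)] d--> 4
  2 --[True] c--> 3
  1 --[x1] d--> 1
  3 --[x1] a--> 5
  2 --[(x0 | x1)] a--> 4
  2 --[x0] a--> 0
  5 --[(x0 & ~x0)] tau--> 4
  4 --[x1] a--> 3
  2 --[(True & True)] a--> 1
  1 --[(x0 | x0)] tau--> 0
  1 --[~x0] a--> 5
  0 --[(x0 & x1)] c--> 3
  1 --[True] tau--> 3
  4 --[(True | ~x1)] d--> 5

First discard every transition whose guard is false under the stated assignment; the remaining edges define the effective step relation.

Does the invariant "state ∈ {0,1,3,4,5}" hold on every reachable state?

Answer: INVARIANT HOLDS

Analysis:
Safe = {0,1,3,4,5}
Reach set: {0,3,4,5}
  0: safe
  3: safe
  4: safe
  5: safe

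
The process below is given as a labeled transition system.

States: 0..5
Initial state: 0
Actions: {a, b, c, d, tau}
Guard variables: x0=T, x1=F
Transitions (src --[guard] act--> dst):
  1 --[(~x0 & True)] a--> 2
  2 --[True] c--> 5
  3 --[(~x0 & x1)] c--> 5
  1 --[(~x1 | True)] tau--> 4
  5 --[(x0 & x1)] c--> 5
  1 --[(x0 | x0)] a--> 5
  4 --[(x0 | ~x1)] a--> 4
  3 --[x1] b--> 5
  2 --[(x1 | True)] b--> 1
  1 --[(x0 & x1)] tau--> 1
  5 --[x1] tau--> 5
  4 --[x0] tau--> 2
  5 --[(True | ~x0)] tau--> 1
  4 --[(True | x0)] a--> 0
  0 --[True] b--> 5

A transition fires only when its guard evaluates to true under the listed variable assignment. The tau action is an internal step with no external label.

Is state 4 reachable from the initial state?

After dropping false guards: 9 live edges.
L0 = {0}
L1 = {5}  cumulative {0,5}
L2 = {1}  cumulative {0,1,5}
L3 = {4}  cumulative {0,1,4,5}
L4 = {2}  cumulative {0,1,2,4,5}
Reachable = {0,1,2,4,5}
trace reaching 4: b·tau·tau

Answer: REACHABLE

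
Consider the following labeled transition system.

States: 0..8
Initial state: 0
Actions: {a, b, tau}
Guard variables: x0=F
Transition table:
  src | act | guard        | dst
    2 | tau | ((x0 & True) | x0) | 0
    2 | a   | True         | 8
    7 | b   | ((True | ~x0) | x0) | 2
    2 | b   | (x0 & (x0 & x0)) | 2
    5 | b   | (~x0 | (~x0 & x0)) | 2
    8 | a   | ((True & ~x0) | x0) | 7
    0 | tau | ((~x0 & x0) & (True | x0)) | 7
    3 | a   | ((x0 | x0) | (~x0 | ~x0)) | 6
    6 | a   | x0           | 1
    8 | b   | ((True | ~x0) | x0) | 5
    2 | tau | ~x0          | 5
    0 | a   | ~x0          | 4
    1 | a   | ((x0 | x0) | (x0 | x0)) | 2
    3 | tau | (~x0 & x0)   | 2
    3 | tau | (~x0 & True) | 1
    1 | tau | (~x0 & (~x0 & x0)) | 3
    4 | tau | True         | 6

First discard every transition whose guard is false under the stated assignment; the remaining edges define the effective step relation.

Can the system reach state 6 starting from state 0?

After dropping false guards: 10 live edges.
L0 = {0}
L1 = {4}  total {0,4}
L2 = {6}  total {0,4,6}
R = {0,4,6}
witness 6: a·tau

Answer: REACHABLE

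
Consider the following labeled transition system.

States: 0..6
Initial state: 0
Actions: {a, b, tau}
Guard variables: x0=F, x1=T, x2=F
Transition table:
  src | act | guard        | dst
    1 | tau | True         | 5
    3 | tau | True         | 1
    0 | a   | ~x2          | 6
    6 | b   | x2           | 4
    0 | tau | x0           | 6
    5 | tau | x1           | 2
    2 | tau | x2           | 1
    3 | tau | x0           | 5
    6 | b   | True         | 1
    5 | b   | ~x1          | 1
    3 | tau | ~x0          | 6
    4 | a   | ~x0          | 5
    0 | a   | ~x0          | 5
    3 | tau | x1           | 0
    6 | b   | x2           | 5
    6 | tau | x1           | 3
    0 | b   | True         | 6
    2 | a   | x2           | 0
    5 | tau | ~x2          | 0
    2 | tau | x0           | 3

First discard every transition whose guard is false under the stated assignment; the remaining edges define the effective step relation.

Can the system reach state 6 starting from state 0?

After dropping false guards: 12 live edges.
depth 0: {0}
depth 1: {5,6}  now seen {0,5,6}
depth 2: {1,2,3}  now seen {0,1,2,3,5,6}
R = {0,1,2,3,5,6}
witness 6: a

Answer: REACHABLE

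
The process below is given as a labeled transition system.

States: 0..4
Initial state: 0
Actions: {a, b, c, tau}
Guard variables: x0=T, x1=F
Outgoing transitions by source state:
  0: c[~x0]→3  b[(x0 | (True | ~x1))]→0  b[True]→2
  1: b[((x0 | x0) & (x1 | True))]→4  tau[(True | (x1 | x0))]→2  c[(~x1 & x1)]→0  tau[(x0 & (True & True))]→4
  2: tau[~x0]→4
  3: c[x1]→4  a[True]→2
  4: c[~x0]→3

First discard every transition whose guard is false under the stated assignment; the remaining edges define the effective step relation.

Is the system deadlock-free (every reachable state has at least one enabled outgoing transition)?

R = {0,2}
  0: b→0  b→2  [2 exit(s)]
  2: ∅  [STUCK]
trace reaching 2: b

Answer: DEADLOCK at state 2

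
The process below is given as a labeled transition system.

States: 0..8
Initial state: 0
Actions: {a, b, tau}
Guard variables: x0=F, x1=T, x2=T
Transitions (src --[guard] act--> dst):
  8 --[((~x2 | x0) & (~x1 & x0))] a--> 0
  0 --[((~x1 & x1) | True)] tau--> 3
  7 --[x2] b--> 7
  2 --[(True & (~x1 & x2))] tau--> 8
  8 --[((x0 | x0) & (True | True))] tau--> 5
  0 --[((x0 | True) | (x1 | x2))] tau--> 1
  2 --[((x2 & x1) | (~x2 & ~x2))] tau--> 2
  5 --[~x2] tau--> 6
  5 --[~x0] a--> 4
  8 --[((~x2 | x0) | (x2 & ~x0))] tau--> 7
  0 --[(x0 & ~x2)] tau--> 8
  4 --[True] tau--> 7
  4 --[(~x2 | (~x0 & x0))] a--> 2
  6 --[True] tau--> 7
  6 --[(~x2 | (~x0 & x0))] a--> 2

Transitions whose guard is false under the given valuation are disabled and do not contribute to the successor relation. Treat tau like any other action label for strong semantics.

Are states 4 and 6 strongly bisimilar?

Bisimulation quotient by refinement:
  round 0: {{0,1,2,3,4,5,6,7,8}}
  round 1: {{0,2,4,6,8},{1,3},{5},{7}}
  round 2: {{0},{1,3},{2},{4,6,8},{5},{7}}
Fixed point at round 3; 6 class(es).
4∈{4,6,8}, 6∈{4,6,8}

Answer: BISIMILAR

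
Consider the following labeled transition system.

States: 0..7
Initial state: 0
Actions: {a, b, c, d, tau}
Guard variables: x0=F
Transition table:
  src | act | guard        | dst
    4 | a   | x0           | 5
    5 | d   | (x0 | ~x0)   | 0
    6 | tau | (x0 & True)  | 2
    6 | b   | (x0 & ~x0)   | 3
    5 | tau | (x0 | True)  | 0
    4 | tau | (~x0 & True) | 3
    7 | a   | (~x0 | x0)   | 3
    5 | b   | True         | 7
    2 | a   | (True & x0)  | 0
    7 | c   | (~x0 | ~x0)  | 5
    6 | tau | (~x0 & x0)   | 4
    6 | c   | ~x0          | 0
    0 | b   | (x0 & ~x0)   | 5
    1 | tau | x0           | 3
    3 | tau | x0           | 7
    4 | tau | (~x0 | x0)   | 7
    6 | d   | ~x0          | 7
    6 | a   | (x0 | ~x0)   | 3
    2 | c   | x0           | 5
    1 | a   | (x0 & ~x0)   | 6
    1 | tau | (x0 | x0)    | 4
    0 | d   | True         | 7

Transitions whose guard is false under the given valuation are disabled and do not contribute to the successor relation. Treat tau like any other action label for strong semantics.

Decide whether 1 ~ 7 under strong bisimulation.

Bisimulation quotient by refinement:
  P[0] = {{0,1,2,3,4,5,6,7}}
  P[1] = {{0},{1,2,3},{4},{5},{6},{7}}
stable after 2 split(s): 6 block(s)
1∈{1,2,3}, 7∈{7}

Answer: NOT BISIMILAR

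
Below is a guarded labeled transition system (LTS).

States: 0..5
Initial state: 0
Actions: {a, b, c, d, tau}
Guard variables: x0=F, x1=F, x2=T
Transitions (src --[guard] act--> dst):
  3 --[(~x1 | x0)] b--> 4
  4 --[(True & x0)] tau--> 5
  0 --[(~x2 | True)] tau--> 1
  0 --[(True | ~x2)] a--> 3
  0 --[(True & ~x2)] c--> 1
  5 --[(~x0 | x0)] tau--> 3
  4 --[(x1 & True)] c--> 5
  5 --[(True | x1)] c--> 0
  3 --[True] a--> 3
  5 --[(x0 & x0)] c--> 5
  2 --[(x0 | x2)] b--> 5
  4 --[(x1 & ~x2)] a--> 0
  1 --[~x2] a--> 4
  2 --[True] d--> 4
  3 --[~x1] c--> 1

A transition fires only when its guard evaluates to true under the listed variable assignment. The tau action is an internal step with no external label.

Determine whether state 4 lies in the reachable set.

9 transition(s) survive guard evaluation.
L0 = {0}
L1 = {1,3}  cumulative {0,1,3}
L2 = {4}  cumulative {0,1,3,4}
R = {0,1,3,4}
witness 4: a·b

Answer: REACHABLE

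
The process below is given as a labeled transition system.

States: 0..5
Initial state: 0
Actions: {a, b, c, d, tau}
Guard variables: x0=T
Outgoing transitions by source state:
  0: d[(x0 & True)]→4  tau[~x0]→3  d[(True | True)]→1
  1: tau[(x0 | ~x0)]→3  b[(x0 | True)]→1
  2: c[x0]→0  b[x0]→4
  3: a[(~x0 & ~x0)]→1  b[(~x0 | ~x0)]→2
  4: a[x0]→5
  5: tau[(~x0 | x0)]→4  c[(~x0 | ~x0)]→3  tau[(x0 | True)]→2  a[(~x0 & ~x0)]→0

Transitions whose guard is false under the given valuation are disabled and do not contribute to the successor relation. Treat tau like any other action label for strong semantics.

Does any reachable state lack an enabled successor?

Answer: DEADLOCK at state 3

Analysis:
Reachable = {0,1,2,3,4,5}
  0: d→1  d→4  [deg 2]
  1: b→1  tau→3  [deg 2]
  2: b→4  c→0  [deg 2]
  3: ∅  [deadlock]
  4: a→5  [deg 1]
  5: tau→2  tau→4  [deg 2]
witness 3: d·tau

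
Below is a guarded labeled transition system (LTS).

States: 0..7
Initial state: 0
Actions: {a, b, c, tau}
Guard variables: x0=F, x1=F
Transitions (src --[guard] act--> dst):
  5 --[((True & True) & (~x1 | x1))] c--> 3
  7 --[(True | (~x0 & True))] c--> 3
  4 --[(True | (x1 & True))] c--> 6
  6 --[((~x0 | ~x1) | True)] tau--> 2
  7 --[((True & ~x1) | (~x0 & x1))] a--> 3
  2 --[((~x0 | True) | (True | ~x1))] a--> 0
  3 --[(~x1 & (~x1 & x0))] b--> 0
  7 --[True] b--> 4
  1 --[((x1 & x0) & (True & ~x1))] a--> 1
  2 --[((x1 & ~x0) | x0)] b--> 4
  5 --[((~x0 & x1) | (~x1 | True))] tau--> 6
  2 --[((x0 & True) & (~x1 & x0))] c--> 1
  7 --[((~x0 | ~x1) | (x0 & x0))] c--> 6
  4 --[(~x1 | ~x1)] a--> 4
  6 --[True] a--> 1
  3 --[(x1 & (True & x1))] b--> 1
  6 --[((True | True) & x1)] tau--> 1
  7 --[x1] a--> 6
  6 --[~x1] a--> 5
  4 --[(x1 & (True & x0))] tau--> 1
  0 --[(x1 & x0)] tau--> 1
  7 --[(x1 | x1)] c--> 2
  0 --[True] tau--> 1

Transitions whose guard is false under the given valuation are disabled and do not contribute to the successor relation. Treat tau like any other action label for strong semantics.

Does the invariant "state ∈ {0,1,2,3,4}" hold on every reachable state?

Safe = {0,1,2,3,4}
Reachable = {0,1}
  0: safe
  1: safe

Answer: INVARIANT HOLDS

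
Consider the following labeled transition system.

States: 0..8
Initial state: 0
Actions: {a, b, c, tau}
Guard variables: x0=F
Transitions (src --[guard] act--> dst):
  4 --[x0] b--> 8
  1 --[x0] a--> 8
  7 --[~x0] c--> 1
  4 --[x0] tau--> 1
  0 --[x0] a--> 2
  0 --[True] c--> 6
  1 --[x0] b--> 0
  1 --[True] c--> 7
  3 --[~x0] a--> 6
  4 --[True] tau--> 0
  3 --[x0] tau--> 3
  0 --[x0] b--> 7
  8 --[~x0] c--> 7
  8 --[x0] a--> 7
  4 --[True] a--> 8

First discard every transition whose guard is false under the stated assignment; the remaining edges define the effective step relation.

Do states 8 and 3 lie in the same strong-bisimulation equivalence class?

Answer: NOT BISIMILAR

Analysis:
Compute ~ classes (split until stable):
  π0 = {{0,1,2,3,4,5,6,7,8}}
  π1 = {{0,1,7,8},{2,5,6},{3},{4}}
  π2 = {{0},{1,7,8},{2,5,6},{3},{4}}
5 equivalence class(es) (converged in 3)
[8]={1,7,8}  [3]={3}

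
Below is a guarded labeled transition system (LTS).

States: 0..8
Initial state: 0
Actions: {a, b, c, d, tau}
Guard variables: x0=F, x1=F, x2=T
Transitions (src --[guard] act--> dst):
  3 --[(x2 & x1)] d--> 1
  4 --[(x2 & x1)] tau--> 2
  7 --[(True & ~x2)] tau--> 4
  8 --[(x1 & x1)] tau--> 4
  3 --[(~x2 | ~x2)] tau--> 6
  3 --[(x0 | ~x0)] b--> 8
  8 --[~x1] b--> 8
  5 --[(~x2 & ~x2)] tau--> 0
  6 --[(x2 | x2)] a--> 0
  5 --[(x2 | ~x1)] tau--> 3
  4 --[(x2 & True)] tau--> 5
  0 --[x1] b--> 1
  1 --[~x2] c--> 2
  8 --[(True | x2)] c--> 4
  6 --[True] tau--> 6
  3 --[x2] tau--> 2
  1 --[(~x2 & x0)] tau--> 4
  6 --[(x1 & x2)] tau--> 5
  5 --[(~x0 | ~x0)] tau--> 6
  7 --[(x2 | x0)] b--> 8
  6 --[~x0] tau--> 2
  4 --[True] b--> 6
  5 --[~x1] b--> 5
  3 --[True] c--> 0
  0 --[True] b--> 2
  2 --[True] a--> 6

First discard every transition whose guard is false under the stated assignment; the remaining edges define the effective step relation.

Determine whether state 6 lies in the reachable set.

After dropping false guards: 16 live edges.
L0 = {0}
L1 = {2}  cumulative {0,2}
L2 = {6}  cumulative {0,2,6}
R = {0,2,6}
witness 6: b·a

Answer: REACHABLE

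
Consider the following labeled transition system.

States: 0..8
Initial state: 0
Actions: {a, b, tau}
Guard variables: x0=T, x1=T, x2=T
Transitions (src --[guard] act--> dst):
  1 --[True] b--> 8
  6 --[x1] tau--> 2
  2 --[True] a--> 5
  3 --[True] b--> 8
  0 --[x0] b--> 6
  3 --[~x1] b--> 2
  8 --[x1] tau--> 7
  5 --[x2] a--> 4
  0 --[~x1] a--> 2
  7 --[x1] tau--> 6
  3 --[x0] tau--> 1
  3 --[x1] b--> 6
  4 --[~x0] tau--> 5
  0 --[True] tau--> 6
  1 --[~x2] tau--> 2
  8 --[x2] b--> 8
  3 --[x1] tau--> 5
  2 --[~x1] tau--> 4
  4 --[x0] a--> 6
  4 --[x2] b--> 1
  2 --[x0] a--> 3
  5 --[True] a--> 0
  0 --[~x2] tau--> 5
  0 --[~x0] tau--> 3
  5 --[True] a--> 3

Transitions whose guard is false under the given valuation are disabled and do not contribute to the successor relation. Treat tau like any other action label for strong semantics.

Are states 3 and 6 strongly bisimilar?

Bisimulation quotient by refinement:
  π0 = {{0,1,2,3,4,5,6,7,8}}
  π1 = {{0,3,8},{1},{2,5},{4},{6,7}}
  π2 = {{0},{1},{2},{3},{4},{5},{6},{7},{8}}
Fixed point at round 3; 9 class(es).
[3]={3}  [6]={6}

Answer: NOT BISIMILAR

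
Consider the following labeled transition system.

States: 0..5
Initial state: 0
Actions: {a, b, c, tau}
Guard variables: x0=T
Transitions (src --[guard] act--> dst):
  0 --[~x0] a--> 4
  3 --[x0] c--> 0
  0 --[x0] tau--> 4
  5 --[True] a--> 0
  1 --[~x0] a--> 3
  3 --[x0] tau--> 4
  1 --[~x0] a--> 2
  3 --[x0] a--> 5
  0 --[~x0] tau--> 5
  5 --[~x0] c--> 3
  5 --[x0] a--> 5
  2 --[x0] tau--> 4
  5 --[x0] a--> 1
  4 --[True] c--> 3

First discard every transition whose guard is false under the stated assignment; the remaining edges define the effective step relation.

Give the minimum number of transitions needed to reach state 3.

Answer: 2

Trace:
BFS to 3:
  depth 0: {0}
  depth 1: {4}
  depth 2: {3}
depth(3)=2, e.g. tau·c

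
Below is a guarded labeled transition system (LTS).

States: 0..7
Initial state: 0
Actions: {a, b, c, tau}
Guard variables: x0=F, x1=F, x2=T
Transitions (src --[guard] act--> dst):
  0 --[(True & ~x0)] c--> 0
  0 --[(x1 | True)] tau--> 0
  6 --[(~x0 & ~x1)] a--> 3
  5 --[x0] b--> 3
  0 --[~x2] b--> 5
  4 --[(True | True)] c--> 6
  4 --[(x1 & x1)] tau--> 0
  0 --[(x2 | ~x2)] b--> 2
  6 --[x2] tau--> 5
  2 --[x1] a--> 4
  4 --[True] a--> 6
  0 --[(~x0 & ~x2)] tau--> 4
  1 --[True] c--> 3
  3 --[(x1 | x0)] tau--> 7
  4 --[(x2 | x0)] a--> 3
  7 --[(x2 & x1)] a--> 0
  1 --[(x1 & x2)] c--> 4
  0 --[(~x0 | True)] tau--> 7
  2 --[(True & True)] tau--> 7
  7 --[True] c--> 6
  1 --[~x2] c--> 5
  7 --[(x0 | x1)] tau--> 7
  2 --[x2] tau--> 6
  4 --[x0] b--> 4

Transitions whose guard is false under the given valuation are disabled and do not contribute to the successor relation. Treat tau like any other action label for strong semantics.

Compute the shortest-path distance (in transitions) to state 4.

Answer: UNREACHABLE

Analysis:
Layered search for 4:
  Layer 0: {0}
  Layer 1: {2,7}
  Layer 2: {6}
  Layer 3: {3,5}
4 never appears.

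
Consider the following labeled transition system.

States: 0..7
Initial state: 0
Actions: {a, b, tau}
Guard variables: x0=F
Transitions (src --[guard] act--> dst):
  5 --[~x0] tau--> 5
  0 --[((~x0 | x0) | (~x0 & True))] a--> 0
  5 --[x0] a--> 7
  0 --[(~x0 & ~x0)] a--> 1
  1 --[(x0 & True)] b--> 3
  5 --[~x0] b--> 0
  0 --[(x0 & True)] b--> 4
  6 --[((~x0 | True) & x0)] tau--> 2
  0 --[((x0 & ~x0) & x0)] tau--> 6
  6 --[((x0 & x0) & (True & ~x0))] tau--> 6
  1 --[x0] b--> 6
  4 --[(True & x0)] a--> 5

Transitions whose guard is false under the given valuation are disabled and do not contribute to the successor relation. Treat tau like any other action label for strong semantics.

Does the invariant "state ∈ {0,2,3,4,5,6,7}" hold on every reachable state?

Safe = {0,2,3,4,5,6,7}
R = {0,1}
  0: ✓
  1: ✗ unsafe
counterexample path to 1: a

Answer: INVARIANT VIOLATED at state 1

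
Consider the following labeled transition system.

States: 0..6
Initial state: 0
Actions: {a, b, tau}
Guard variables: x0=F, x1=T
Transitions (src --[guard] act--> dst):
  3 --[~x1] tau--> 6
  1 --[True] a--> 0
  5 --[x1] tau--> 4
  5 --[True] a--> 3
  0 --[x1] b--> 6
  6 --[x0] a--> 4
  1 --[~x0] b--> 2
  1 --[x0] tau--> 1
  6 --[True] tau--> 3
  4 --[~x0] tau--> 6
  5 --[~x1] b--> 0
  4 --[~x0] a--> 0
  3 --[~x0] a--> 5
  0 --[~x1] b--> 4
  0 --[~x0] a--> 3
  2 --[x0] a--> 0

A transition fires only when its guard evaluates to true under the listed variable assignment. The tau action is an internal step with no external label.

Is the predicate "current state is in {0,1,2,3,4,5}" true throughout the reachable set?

Answer: INVARIANT VIOLATED at state 6

Analysis:
Safe = {0,1,2,3,4,5}
Reachable = {0,3,4,5,6}
  0: safe
  3: safe
  4: safe
  5: safe
  6: outside
counterexample path to 6: b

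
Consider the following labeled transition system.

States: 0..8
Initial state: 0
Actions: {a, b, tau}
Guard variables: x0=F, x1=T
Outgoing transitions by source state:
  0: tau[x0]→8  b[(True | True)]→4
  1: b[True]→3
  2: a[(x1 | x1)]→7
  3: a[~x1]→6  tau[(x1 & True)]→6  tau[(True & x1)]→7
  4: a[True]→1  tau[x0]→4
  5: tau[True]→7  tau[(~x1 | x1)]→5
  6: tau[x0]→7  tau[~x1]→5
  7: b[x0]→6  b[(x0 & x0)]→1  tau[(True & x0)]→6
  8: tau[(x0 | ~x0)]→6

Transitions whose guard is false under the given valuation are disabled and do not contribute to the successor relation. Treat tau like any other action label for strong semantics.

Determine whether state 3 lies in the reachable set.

Answer: REACHABLE

Trace:
Guard filter leaves 9 enabled edge(s).
L0 = {0}
L1 = {4}  total {0,4}
L2 = {1}  total {0,1,4}
L3 = {3}  total {0,1,3,4}
L4 = {6,7}  total {0,1,3,4,6,7}
R = {0,1,3,4,6,7}
Path to 3: b·a·b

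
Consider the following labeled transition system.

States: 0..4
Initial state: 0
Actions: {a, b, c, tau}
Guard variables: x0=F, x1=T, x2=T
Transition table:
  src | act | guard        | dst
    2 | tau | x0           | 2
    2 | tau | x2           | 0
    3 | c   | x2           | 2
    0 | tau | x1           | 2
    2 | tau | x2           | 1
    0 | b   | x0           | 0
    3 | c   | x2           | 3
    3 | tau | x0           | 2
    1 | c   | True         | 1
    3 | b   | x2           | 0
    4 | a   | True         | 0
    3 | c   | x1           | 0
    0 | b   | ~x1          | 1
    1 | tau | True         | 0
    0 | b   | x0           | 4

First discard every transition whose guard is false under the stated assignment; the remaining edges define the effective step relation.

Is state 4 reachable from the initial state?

After dropping false guards: 10 live edges.
Layer 0: {0}
Layer 1: {2}  now seen {0,2}
Layer 2: {1}  now seen {0,1,2}
Reachable = {0,1,2}

Answer: UNREACHABLE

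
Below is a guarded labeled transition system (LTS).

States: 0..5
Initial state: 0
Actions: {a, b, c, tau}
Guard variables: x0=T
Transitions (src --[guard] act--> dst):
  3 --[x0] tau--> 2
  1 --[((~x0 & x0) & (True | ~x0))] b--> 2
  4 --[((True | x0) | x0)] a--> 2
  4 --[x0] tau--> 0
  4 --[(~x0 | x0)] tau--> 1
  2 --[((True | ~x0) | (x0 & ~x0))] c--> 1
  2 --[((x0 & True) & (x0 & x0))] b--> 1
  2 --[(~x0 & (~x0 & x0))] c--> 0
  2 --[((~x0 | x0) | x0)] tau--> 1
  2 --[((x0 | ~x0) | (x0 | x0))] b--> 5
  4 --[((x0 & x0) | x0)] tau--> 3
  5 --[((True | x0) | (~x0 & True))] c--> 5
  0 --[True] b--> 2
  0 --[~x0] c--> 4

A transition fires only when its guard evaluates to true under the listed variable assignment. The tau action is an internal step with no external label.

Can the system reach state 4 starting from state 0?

11 transition(s) survive guard evaluation.
Layer 0: {0}
Layer 1: {2}  now seen {0,2}
Layer 2: {1,5}  now seen {0,1,2,5}
Reach set: {0,1,2,5}

Answer: UNREACHABLE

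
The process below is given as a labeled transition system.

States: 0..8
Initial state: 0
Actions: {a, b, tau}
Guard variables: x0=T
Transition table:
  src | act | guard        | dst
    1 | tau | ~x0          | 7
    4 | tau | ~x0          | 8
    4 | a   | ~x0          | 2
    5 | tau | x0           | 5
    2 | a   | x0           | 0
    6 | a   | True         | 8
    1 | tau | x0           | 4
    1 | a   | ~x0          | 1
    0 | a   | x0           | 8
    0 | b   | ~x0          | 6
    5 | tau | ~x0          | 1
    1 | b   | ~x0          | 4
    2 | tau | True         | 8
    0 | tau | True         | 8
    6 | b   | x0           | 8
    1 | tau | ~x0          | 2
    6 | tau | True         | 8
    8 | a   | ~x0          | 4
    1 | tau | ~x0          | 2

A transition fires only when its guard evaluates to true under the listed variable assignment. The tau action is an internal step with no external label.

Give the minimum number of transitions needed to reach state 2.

Answer: UNREACHABLE

Trace:
BFS to 2:
  depth 0: {0}
  depth 1: {8}
2 never appears.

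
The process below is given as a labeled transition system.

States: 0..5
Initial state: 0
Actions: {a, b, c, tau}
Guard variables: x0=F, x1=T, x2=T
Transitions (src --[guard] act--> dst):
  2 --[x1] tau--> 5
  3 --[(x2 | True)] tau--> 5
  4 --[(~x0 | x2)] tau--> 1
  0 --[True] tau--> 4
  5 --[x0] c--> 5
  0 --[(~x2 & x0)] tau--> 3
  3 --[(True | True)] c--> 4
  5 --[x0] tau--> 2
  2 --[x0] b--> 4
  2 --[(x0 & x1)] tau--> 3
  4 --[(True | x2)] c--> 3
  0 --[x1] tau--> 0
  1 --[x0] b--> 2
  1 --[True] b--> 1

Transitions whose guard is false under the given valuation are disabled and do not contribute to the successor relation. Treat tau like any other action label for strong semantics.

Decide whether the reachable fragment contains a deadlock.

Answer: DEADLOCK at state 5

Trace:
Reach set: {0,1,3,4,5}
  0: tau→0  tau→4  [2 exit(s)]
  1: b→1  [1 exit(s)]
  3: c→4  tau→5  [2 exit(s)]
  4: c→3  tau→1  [2 exit(s)]
  5: ∅  [no exit]
trace reaching 5: tau·c·tau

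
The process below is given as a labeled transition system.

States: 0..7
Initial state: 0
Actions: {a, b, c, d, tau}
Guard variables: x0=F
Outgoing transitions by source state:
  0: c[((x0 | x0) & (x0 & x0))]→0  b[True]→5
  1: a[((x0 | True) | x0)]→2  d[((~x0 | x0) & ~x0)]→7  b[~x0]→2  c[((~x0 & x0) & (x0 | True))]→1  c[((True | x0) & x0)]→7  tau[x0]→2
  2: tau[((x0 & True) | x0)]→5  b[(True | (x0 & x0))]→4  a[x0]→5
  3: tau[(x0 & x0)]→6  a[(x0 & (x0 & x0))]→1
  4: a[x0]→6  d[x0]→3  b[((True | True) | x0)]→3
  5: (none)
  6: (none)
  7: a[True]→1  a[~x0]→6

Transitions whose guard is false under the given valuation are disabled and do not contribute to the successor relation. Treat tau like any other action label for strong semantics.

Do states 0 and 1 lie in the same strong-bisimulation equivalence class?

Answer: NOT BISIMILAR

Analysis:
Bisimulation quotient by refinement:
  π0 = {{0,1,2,3,4,5,6,7}}
  π1 = {{0,2,4},{1},{3,5,6},{7}}
  π2 = {{0,4},{1},{2},{3,5,6},{7}}
Fixed point at round 3; 5 class(es).
class of 0: {0,4}; class of 1: {1}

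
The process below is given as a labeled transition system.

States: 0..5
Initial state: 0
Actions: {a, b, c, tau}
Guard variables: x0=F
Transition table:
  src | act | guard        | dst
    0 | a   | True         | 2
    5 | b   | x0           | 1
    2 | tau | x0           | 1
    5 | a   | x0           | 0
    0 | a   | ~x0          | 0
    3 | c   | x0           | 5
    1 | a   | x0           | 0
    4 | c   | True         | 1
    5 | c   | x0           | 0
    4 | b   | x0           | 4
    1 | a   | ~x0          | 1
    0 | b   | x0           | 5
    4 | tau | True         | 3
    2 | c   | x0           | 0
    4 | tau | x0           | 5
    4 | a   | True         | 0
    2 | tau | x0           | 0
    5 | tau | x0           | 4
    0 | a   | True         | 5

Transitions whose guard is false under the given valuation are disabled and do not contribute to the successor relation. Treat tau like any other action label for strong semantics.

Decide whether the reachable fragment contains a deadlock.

Answer: DEADLOCK at state 2

Trace:
Reach set: {0,2,5}
  0: a→0  a→2  a→5  [deg 3]
  2: ∅  [deadlock]
  5: ∅  [deadlock]
Path to 2: a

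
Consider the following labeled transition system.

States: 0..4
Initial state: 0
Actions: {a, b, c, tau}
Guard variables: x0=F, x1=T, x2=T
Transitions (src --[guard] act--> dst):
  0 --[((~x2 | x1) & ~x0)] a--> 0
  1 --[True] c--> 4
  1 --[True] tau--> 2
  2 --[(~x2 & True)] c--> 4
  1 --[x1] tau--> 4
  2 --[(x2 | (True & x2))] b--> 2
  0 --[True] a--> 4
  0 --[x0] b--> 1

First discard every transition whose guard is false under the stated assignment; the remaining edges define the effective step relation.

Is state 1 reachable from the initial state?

After dropping false guards: 6 live edges.
depth 0: {0}
depth 1: {4}  cumulative {0,4}
Reachable = {0,4}

Answer: UNREACHABLE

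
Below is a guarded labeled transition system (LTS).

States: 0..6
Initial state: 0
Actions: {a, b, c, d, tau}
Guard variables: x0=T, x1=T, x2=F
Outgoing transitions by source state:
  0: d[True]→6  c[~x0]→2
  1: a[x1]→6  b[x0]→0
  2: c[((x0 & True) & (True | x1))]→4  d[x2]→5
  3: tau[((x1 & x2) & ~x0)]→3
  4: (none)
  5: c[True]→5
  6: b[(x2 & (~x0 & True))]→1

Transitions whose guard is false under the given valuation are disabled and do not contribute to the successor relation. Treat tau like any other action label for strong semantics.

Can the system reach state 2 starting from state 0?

Guard filter leaves 5 enabled edge(s).
L0 = {0}
L1 = {6}  total {0,6}
Reachable = {0,6}

Answer: UNREACHABLE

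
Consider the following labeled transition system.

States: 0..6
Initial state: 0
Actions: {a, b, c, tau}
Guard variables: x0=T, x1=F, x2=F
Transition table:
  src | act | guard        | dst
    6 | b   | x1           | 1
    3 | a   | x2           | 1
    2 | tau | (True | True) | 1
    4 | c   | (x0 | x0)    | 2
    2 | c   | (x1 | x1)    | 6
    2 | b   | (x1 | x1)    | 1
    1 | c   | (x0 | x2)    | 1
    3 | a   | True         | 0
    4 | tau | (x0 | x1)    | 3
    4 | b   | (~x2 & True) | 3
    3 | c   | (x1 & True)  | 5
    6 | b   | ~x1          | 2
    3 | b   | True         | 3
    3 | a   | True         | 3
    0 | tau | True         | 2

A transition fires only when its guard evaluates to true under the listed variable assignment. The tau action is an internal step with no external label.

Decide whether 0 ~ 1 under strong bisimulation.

Answer: NOT BISIMILAR

Analysis:
Compute ~ classes (split until stable):
  π0 = {{0,1,2,3,4,5,6}}
  π1 = {{0,2},{1},{3},{4},{5},{6}}
  π2 = {{0},{1},{2},{3},{4},{5},{6}}
stable after 3 split(s): 7 block(s)
[0]={0}  [1]={1}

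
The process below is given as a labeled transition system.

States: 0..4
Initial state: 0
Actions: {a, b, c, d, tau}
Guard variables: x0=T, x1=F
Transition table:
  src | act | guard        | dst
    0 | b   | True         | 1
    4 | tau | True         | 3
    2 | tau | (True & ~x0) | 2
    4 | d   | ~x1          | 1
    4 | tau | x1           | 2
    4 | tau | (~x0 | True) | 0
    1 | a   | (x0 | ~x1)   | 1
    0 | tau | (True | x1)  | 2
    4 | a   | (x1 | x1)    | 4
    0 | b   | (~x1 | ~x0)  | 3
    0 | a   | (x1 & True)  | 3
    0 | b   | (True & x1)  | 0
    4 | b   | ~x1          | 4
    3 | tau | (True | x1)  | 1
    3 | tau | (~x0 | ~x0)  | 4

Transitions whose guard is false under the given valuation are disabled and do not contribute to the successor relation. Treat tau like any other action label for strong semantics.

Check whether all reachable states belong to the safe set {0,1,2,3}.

Answer: INVARIANT HOLDS

Working:
Inv-set: {0,1,2,3}
R = {0,1,2,3}
  0: safe
  1: safe
  2: safe
  3: safe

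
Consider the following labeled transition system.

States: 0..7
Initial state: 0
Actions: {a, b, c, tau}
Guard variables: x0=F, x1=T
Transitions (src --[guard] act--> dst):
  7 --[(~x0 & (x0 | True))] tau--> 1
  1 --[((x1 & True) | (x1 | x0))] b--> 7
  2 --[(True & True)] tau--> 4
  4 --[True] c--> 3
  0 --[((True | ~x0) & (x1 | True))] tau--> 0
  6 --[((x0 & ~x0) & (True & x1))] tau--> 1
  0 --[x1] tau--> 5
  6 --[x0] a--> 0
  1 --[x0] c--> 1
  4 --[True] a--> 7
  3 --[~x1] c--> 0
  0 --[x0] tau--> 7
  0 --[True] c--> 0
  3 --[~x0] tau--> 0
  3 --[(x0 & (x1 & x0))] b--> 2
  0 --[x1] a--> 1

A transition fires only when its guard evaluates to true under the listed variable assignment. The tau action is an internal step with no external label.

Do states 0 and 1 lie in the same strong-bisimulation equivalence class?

Bisimulation quotient by refinement:
  π0 = {{0,1,2,3,4,5,6,7}}
  π1 = {{0},{1},{2,3,7},{4},{5,6}}
  π2 = {{0},{1},{2},{3},{4},{5,6},{7}}
7 equivalence class(es) (converged in 3)
0∈{0}, 1∈{1}

Answer: NOT BISIMILAR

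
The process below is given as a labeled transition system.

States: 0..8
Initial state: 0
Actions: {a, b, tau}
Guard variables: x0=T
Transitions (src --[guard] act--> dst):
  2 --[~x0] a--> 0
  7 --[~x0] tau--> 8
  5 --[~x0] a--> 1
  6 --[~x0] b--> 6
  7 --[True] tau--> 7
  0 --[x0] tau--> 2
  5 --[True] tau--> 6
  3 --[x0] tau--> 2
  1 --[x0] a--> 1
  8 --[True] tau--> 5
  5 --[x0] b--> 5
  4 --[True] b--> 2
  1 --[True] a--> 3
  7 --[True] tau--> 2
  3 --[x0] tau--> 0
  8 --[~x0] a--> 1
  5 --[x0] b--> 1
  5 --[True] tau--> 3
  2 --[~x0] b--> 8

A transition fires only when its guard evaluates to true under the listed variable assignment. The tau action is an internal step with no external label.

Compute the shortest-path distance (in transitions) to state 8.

Answer: UNREACHABLE

Working:
BFS to 8:
  Layer 0: {0}
  Layer 1: {2}
8 never appears.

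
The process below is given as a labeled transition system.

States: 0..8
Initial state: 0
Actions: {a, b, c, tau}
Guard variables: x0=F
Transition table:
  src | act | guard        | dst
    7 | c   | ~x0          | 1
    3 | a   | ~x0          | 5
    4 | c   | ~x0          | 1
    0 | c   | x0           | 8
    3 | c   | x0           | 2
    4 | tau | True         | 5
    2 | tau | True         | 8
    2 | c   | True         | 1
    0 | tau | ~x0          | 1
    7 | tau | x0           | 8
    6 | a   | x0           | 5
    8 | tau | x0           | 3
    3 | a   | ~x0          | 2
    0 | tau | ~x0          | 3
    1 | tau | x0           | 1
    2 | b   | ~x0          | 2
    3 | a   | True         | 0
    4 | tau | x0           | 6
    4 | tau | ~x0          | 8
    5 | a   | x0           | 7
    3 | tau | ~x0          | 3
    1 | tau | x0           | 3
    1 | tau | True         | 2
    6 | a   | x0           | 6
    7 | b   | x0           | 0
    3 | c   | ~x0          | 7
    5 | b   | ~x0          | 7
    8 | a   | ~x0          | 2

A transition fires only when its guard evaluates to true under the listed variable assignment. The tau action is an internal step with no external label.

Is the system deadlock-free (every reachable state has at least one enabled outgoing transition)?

Answer: DEADLOCK-FREE

Trace:
Reach set: {0,1,2,3,5,7,8}
  0: tau→1  tau→3  [2 exit(s)]
  1: tau→2  [1 exit(s)]
  2: b→2  c→1  tau→8  [3 exit(s)]
  3: a→0  a→2  a→5  c→7  tau→3  [5 exit(s)]
  5: b→7  [1 exit(s)]
  7: c→1  [1 exit(s)]
  8: a→2  [1 exit(s)]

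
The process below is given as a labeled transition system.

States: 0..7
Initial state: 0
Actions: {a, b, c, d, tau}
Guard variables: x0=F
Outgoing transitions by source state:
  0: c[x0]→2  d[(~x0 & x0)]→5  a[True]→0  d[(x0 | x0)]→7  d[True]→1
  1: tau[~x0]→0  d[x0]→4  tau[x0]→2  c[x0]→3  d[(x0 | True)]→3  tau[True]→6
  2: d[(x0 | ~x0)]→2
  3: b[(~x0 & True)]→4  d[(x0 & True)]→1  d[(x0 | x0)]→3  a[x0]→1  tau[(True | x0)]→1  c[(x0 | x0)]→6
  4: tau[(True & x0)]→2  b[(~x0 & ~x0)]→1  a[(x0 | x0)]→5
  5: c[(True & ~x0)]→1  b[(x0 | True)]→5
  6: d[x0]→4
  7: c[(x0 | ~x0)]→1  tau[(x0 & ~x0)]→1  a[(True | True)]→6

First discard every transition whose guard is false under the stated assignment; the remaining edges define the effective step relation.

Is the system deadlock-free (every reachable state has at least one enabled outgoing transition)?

Answer: DEADLOCK at state 6

Analysis:
R = {0,1,3,4,6}
  0: a→0  d→1  [deg 2]
  1: d→3  tau→0  tau→6  [deg 3]
  3: b→4  tau→1  [deg 2]
  4: b→1  [deg 1]
  6: ∅  [STUCK]
Path to 6: d·tau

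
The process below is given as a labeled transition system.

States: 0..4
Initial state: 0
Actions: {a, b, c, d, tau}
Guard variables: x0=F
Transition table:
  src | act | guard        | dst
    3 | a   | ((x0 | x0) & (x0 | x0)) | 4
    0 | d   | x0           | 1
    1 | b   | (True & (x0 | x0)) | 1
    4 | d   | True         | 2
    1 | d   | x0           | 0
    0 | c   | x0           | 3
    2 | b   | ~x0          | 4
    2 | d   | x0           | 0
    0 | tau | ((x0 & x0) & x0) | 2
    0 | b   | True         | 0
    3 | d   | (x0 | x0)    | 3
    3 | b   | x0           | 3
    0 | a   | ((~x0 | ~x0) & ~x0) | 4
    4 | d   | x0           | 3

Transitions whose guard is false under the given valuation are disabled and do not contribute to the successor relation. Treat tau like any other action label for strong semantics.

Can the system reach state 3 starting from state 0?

4 transition(s) survive guard evaluation.
L0 = {0}
L1 = {4}  total {0,4}
L2 = {2}  total {0,2,4}
Reach set: {0,2,4}

Answer: UNREACHABLE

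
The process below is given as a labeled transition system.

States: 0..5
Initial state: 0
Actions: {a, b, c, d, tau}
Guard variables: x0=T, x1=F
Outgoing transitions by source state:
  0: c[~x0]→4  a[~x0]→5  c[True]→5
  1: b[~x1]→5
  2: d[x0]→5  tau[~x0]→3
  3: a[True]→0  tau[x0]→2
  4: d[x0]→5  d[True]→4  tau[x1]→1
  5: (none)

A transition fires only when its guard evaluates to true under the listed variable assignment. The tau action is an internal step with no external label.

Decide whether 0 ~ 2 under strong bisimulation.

Compute ~ classes (split until stable):
  π0 = {{0,1,2,3,4,5}}
  π1 = {{0},{1},{2,4},{3},{5}}
  π2 = {{0},{1},{2},{3},{4},{5}}
stable after 3 split(s): 6 block(s)
[0]={0}  [2]={2}

Answer: NOT BISIMILAR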